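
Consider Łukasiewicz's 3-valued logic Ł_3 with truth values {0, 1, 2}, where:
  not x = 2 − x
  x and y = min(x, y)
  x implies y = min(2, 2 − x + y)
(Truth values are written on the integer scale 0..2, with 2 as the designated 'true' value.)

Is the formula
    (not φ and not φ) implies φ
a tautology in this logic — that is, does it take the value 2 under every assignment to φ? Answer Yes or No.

Counterexample: take φ = 0.
not φ = not 0 = 2
not φ = not 0 = 2
not φ and not φ = 2 and 2 = 2
(not φ and not φ) implies φ = 2 implies 0 = 0
This gives 0 ≠ 2.

No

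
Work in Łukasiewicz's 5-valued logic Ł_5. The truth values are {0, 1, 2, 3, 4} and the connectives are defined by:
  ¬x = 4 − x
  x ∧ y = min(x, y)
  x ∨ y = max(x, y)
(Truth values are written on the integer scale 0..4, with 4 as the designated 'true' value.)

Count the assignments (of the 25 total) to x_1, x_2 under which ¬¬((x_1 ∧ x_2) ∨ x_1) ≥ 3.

value 4: 5 assignments (counts)
value 3: 5 assignments (counts)
value 2: 5 assignments
value 1: 5 assignments
value 0: 5 assignments
So 10 of the 25 assignments meet the threshold.

10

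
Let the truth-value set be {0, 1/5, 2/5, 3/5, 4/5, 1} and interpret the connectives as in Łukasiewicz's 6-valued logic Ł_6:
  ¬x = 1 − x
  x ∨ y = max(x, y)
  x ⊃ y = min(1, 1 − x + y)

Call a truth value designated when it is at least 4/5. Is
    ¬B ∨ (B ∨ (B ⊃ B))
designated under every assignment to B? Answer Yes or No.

Yes

B = 0 ↦ 1
B = 1/5 ↦ 1
B = 2/5 ↦ 1
B = 3/5 ↦ 1
B = 4/5 ↦ 1
B = 1 ↦ 1
Every assignment gives a value ≥ 4/5.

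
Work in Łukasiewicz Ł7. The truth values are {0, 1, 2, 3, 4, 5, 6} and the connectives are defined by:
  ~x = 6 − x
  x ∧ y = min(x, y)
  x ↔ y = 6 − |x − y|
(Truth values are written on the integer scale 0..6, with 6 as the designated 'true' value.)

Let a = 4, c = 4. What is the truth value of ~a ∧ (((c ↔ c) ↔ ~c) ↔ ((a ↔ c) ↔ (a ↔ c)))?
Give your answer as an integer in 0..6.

~a = ~4 = 2
c ↔ c = 4 ↔ 4 = 6
~c = ~4 = 2
(c ↔ c) ↔ ~c = 6 ↔ 2 = 2
a ↔ c = 4 ↔ 4 = 6
a ↔ c = 4 ↔ 4 = 6
(a ↔ c) ↔ (a ↔ c) = 6 ↔ 6 = 6
((c ↔ c) ↔ ~c) ↔ ((a ↔ c) ↔ (a ↔ c)) = 2 ↔ 6 = 2
~a ∧ (((c ↔ c) ↔ ~c) ↔ ((a ↔ c) ↔ (a ↔ c))) = 2 ∧ 2 = 2

2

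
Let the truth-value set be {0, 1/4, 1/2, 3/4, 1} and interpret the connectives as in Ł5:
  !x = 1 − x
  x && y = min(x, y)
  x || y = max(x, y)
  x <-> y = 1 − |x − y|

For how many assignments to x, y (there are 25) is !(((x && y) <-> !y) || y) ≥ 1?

5

value 1: 5 assignments (counts)
value 3/4: 1 assignment
value 1/2: 5 assignments
value 1/4: 5 assignments
value 0: 9 assignments
So 5 of the 25 assignments meet the threshold.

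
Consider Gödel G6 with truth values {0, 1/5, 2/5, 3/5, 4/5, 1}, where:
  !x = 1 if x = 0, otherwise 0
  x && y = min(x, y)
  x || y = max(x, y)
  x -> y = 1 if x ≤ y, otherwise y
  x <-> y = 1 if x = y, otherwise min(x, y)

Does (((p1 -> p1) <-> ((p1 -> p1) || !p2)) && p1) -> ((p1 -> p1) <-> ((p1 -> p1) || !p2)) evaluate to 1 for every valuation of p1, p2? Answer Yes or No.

Yes

At p1 = 1, p2 = 3/5, for instance:
p1 -> p1 = 1 -> 1 = 1
p1 -> p1 = 1 -> 1 = 1
!p2 = !3/5 = 0
(p1 -> p1) || !p2 = 1 || 0 = 1
(p1 -> p1) <-> ((p1 -> p1) || !p2) = 1 <-> 1 = 1
((p1 -> p1) <-> ((p1 -> p1) || !p2)) && p1 = 1 && 1 = 1
(((p1 -> p1) <-> ((p1 -> p1) || !p2)) && p1) -> ((p1 -> p1) <-> ((p1 -> p1) || !p2)) = 1 -> 1 = 1
and checking the remaining 35 assignments likewise gives ≥ 1 in every case.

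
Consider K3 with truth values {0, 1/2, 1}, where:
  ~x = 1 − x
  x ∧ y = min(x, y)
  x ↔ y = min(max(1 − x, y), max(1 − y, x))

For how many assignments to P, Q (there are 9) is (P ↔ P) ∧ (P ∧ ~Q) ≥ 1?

1

P = 0, Q = 0 ↦ 0  <
P = 0, Q = 1/2 ↦ 0  <
P = 0, Q = 1 ↦ 0  <
P = 1/2, Q = 0 ↦ 1/2  <
P = 1/2, Q = 1/2 ↦ 1/2  <
P = 1/2, Q = 1 ↦ 0  <
P = 1, Q = 0 ↦ 1  ≥
P = 1, Q = 1/2 ↦ 1/2  <
P = 1, Q = 1 ↦ 0  <
So 1 of the 9 assignments meets the threshold.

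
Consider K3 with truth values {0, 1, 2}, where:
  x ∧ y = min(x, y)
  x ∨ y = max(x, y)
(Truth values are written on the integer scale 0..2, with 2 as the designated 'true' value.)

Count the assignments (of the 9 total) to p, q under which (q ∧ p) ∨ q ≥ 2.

p = 0, q = 0 ↦ 0  <
p = 0, q = 1 ↦ 1  <
p = 0, q = 2 ↦ 2  ≥
p = 1, q = 0 ↦ 0  <
p = 1, q = 1 ↦ 1  <
p = 1, q = 2 ↦ 2  ≥
p = 2, q = 0 ↦ 0  <
p = 2, q = 1 ↦ 1  <
p = 2, q = 2 ↦ 2  ≥
So 3 of the 9 assignments meet the threshold.

3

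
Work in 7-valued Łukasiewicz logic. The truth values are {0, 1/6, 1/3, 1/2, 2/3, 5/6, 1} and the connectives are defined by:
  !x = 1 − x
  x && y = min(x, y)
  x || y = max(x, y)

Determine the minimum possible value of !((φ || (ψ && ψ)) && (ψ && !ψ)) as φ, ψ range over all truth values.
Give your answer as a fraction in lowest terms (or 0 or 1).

1/2

Take φ = 0, ψ = 1/2:
ψ && ψ = 1/2 && 1/2 = 1/2
φ || (ψ && ψ) = 0 || 1/2 = 1/2
!ψ = !1/2 = 1/2
ψ && !ψ = 1/2 && 1/2 = 1/2
(φ || (ψ && ψ)) && (ψ && !ψ) = 1/2 && 1/2 = 1/2
!((φ || (ψ && ψ)) && (ψ && !ψ)) = !1/2 = 1/2
No assignment yields a value below 1/2, so this is the minimum.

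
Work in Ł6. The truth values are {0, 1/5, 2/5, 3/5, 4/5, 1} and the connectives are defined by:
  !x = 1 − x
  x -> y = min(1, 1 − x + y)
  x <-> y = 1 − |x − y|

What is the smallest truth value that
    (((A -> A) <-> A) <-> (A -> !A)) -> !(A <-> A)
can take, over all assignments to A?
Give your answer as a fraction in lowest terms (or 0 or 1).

Take A = 3/5:
A -> A = 3/5 -> 3/5 = 1
(A -> A) <-> A = 1 <-> 3/5 = 3/5
!A = !3/5 = 2/5
A -> !A = 3/5 -> 2/5 = 4/5
((A -> A) <-> A) <-> (A -> !A) = 3/5 <-> 4/5 = 4/5
A <-> A = 3/5 <-> 3/5 = 1
!(A <-> A) = !1 = 0
(((A -> A) <-> A) <-> (A -> !A)) -> !(A <-> A) = 4/5 -> 0 = 1/5
No assignment yields a value below 1/5, so this is the minimum.

1/5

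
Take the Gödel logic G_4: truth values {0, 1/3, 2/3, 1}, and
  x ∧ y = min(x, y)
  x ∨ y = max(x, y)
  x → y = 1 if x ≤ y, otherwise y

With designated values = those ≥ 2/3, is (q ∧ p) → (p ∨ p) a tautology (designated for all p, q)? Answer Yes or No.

Yes

p = 0, q = 0 ↦ 1
p = 0, q = 1/3 ↦ 1
p = 0, q = 2/3 ↦ 1
p = 0, q = 1 ↦ 1
p = 1/3, q = 0 ↦ 1
p = 1/3, q = 1/3 ↦ 1
p = 1/3, q = 2/3 ↦ 1
p = 1/3, q = 1 ↦ 1
p = 2/3, q = 0 ↦ 1
p = 2/3, q = 1/3 ↦ 1
p = 2/3, q = 2/3 ↦ 1
p = 2/3, q = 1 ↦ 1
p = 1, q = 0 ↦ 1
p = 1, q = 1/3 ↦ 1
p = 1, q = 2/3 ↦ 1
p = 1, q = 1 ↦ 1
Every assignment gives a value ≥ 2/3.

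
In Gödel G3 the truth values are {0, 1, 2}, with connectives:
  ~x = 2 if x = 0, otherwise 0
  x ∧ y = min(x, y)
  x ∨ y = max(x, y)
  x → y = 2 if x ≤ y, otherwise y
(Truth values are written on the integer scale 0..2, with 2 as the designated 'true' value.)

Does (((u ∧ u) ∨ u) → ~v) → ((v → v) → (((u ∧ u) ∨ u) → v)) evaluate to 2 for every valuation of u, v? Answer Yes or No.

Counterexample: take u = 1, v = 0.
u ∧ u = 1 ∧ 1 = 1
(u ∧ u) ∨ u = 1 ∨ 1 = 1
~v = ~0 = 2
((u ∧ u) ∨ u) → ~v = 1 → 2 = 2
v → v = 0 → 0 = 2
u ∧ u = 1 ∧ 1 = 1
(u ∧ u) ∨ u = 1 ∨ 1 = 1
((u ∧ u) ∨ u) → v = 1 → 0 = 0
(v → v) → (((u ∧ u) ∨ u) → v) = 2 → 0 = 0
(((u ∧ u) ∨ u) → ~v) → ((v → v) → (((u ∧ u) ∨ u) → v)) = 2 → 0 = 0
This gives 0 ≠ 2.

No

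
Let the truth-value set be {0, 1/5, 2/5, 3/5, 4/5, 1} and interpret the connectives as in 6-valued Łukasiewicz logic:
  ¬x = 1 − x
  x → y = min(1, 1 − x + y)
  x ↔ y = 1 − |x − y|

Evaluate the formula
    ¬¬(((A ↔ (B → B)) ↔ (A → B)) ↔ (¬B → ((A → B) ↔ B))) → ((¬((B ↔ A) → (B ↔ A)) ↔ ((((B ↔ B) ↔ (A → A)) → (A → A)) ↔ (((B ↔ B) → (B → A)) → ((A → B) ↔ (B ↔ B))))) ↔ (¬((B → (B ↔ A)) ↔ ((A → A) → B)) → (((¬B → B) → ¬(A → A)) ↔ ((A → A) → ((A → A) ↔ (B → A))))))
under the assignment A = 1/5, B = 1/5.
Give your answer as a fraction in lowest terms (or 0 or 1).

2/5

B → B = 1/5 → 1/5 = 1
A ↔ (B → B) = 1/5 ↔ 1 = 1/5
A → B = 1/5 → 1/5 = 1
(A ↔ (B → B)) ↔ (A → B) = 1/5 ↔ 1 = 1/5
¬B = ¬1/5 = 4/5
A → B = 1/5 → 1/5 = 1
(A → B) ↔ B = 1 ↔ 1/5 = 1/5
¬B → ((A → B) ↔ B) = 4/5 → 1/5 = 2/5
((A ↔ (B → B)) ↔ (A → B)) ↔ (¬B → ((A → B) ↔ B)) = 1/5 ↔ 2/5 = 4/5
¬(((A ↔ (B → B)) ↔ (A → B)) ↔ (¬B → ((A → B) ↔ B))) = ¬4/5 = 1/5
¬¬(((A ↔ (B → B)) ↔ (A → B)) ↔ (¬B → ((A → B) ↔ B))) = ¬1/5 = 4/5
B ↔ A = 1/5 ↔ 1/5 = 1
B ↔ A = 1/5 ↔ 1/5 = 1
(B ↔ A) → (B ↔ A) = 1 → 1 = 1
¬((B ↔ A) → (B ↔ A)) = ¬1 = 0
B ↔ B = 1/5 ↔ 1/5 = 1
A → A = 1/5 → 1/5 = 1
(B ↔ B) ↔ (A → A) = 1 ↔ 1 = 1
A → A = 1/5 → 1/5 = 1
((B ↔ B) ↔ (A → A)) → (A → A) = 1 → 1 = 1
B ↔ B = 1/5 ↔ 1/5 = 1
B → A = 1/5 → 1/5 = 1
(B ↔ B) → (B → A) = 1 → 1 = 1
A → B = 1/5 → 1/5 = 1
B ↔ B = 1/5 ↔ 1/5 = 1
(A → B) ↔ (B ↔ B) = 1 ↔ 1 = 1
((B ↔ B) → (B → A)) → ((A → B) ↔ (B ↔ B)) = 1 → 1 = 1
(((B ↔ B) ↔ (A → A)) → (A → A)) ↔ (((B ↔ B) → (B → A)) → ((A → B) ↔ (B ↔ B))) = 1 ↔ 1 = 1
¬((B ↔ A) → (B ↔ A)) ↔ ((((B ↔ B) ↔ (A → A)) → (A → A)) ↔ (((B ↔ B) → (B → A)) → ((A → B) ↔ (B ↔ B)))) = 0 ↔ 1 = 0
B ↔ A = 1/5 ↔ 1/5 = 1
B → (B ↔ A) = 1/5 → 1 = 1
A → A = 1/5 → 1/5 = 1
(A → A) → B = 1 → 1/5 = 1/5
(B → (B ↔ A)) ↔ ((A → A) → B) = 1 ↔ 1/5 = 1/5
¬((B → (B ↔ A)) ↔ ((A → A) → B)) = ¬1/5 = 4/5
¬B = ¬1/5 = 4/5
¬B → B = 4/5 → 1/5 = 2/5
A → A = 1/5 → 1/5 = 1
¬(A → A) = ¬1 = 0
(¬B → B) → ¬(A → A) = 2/5 → 0 = 3/5
A → A = 1/5 → 1/5 = 1
A → A = 1/5 → 1/5 = 1
B → A = 1/5 → 1/5 = 1
(A → A) ↔ (B → A) = 1 ↔ 1 = 1
(A → A) → ((A → A) ↔ (B → A)) = 1 → 1 = 1
((¬B → B) → ¬(A → A)) ↔ ((A → A) → ((A → A) ↔ (B → A))) = 3/5 ↔ 1 = 3/5
¬((B → (B ↔ A)) ↔ ((A → A) → B)) → (((¬B → B) → ¬(A → A)) ↔ ((A → A) → ((A → A) ↔ (B → A)))) = 4/5 → 3/5 = 4/5
(¬((B ↔ A) → (B ↔ A)) ↔ ((((B ↔ B) ↔ (A → A)) → (A → A)) ↔ (((B ↔ B) → (B → A)) → ((A → B) ↔ (B ↔ B))))) ↔ (¬((B → (B ↔ A)) ↔ ((A → A) → B)) → (((¬B → B) → ¬(A → A)) ↔ ((A → A) → ((A → A) ↔ (B → A))))) = 0 ↔ 4/5 = 1/5
¬¬(((A ↔ (B → B)) ↔ (A → B)) ↔ (¬B → ((A → B) ↔ B))) → ((¬((B ↔ A) → (B ↔ A)) ↔ ((((B ↔ B) ↔ (A → A)) → (A → A)) ↔ (((B ↔ B) → (B → A)) → ((A → B) ↔ (B ↔ B))))) ↔ (¬((B → (B ↔ A)) ↔ ((A → A) → B)) → (((¬B → B) → ¬(A → A)) ↔ ((A → A) → ((A → A) ↔ (B → A)))))) = 4/5 → 1/5 = 2/5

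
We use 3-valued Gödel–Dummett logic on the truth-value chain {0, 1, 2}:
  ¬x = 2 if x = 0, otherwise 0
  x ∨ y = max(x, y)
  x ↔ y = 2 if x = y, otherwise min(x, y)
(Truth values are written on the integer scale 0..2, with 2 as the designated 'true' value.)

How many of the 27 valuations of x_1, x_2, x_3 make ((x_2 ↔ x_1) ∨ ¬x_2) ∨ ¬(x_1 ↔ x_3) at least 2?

21

value 2: 21 assignments (counts)
value 1: 4 assignments
value 0: 2 assignments
So 21 of the 27 assignments meet the threshold.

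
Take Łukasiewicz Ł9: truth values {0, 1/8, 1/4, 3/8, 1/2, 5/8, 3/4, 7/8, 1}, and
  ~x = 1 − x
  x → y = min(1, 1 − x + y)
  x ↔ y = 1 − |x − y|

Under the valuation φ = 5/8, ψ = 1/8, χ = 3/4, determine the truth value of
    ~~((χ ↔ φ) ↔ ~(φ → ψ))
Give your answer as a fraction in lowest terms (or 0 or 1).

χ ↔ φ = 3/4 ↔ 5/8 = 7/8
φ → ψ = 5/8 → 1/8 = 1/2
~(φ → ψ) = ~1/2 = 1/2
(χ ↔ φ) ↔ ~(φ → ψ) = 7/8 ↔ 1/2 = 5/8
~((χ ↔ φ) ↔ ~(φ → ψ)) = ~5/8 = 3/8
~~((χ ↔ φ) ↔ ~(φ → ψ)) = ~3/8 = 5/8

5/8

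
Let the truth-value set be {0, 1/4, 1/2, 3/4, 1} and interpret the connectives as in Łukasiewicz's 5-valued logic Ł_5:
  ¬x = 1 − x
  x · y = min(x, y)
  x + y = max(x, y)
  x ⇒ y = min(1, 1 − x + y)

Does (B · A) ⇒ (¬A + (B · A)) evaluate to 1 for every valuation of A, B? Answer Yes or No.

At A = 1/4, B = 1/4, for instance:
B · A = 1/4 · 1/4 = 1/4
¬A = ¬1/4 = 3/4
¬A + (B · A) = 3/4 + 1/4 = 3/4
(B · A) ⇒ (¬A + (B · A)) = 1/4 ⇒ 3/4 = 1
and checking the remaining 24 assignments likewise gives ≥ 1 in every case.

Yes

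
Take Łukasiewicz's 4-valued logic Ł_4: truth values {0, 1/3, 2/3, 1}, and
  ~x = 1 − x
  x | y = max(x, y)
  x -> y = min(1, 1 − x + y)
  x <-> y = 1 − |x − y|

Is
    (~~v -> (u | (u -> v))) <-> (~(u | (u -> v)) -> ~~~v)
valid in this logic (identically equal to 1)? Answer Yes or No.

Yes

u = 0, v = 0 ↦ 1
u = 0, v = 1/3 ↦ 1
u = 0, v = 2/3 ↦ 1
u = 0, v = 1 ↦ 1
u = 1/3, v = 0 ↦ 1
u = 1/3, v = 1/3 ↦ 1
u = 1/3, v = 2/3 ↦ 1
u = 1/3, v = 1 ↦ 1
u = 2/3, v = 0 ↦ 1
u = 2/3, v = 1/3 ↦ 1
u = 2/3, v = 2/3 ↦ 1
u = 2/3, v = 1 ↦ 1
u = 1, v = 0 ↦ 1
u = 1, v = 1/3 ↦ 1
u = 1, v = 2/3 ↦ 1
u = 1, v = 1 ↦ 1
Every assignment gives a value ≥ 1.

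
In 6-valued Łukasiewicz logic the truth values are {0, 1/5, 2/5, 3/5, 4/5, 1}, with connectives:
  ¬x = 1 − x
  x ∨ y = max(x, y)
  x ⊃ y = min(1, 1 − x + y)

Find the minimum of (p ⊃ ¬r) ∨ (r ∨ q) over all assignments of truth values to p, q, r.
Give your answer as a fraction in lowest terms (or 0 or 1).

Take p = 4/5, q = 0, r = 3/5:
¬r = ¬3/5 = 2/5
p ⊃ ¬r = 4/5 ⊃ 2/5 = 3/5
r ∨ q = 3/5 ∨ 0 = 3/5
(p ⊃ ¬r) ∨ (r ∨ q) = 3/5 ∨ 3/5 = 3/5
No assignment yields a value below 3/5, so this is the minimum.

3/5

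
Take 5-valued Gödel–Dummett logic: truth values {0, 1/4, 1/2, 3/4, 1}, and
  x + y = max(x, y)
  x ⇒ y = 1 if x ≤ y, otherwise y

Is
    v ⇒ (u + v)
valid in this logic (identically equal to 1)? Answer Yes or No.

At u = 1, v = 1/4, for instance:
u + v = 1 + 1/4 = 1
v ⇒ (u + v) = 1/4 ⇒ 1 = 1
and checking the remaining 24 assignments likewise gives ≥ 1 in every case.

Yes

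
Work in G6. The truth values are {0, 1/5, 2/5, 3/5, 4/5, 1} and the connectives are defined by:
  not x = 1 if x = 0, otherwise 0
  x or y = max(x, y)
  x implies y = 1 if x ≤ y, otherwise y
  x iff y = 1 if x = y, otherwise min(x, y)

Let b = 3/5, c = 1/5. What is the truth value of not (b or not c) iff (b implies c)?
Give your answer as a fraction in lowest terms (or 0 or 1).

0

not c = not 1/5 = 0
b or not c = 3/5 or 0 = 3/5
not (b or not c) = not 3/5 = 0
b implies c = 3/5 implies 1/5 = 1/5
not (b or not c) iff (b implies c) = 0 iff 1/5 = 0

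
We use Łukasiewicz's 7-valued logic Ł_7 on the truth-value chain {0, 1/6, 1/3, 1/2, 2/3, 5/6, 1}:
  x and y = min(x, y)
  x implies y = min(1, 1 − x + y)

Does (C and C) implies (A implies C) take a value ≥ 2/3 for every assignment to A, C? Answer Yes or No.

Yes

At A = 5/6, C = 1/2, for instance:
C and C = 1/2 and 1/2 = 1/2
A implies C = 5/6 implies 1/2 = 2/3
(C and C) implies (A implies C) = 1/2 implies 2/3 = 1
and checking the remaining 48 assignments likewise gives ≥ 2/3 in every case.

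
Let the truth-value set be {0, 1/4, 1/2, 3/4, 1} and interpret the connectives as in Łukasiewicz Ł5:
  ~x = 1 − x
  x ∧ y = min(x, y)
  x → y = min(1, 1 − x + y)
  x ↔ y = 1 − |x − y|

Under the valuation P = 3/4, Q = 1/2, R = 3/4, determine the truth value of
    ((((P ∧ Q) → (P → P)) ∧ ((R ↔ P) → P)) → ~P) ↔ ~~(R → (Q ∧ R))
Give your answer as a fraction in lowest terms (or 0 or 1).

P ∧ Q = 3/4 ∧ 1/2 = 1/2
P → P = 3/4 → 3/4 = 1
(P ∧ Q) → (P → P) = 1/2 → 1 = 1
R ↔ P = 3/4 ↔ 3/4 = 1
(R ↔ P) → P = 1 → 3/4 = 3/4
((P ∧ Q) → (P → P)) ∧ ((R ↔ P) → P) = 1 ∧ 3/4 = 3/4
~P = ~3/4 = 1/4
(((P ∧ Q) → (P → P)) ∧ ((R ↔ P) → P)) → ~P = 3/4 → 1/4 = 1/2
Q ∧ R = 1/2 ∧ 3/4 = 1/2
R → (Q ∧ R) = 3/4 → 1/2 = 3/4
~(R → (Q ∧ R)) = ~3/4 = 1/4
~~(R → (Q ∧ R)) = ~1/4 = 3/4
((((P ∧ Q) → (P → P)) ∧ ((R ↔ P) → P)) → ~P) ↔ ~~(R → (Q ∧ R)) = 1/2 ↔ 3/4 = 3/4

3/4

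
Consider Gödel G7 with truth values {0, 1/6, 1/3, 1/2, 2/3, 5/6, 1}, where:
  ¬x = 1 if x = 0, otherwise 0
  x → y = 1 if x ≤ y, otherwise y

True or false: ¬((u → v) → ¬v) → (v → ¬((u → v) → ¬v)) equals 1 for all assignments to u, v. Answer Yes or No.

Yes

At u = 2/3, v = 1/6, for instance:
u → v = 2/3 → 1/6 = 1/6
¬v = ¬1/6 = 0
(u → v) → ¬v = 1/6 → 0 = 0
¬((u → v) → ¬v) = ¬0 = 1
v → ¬((u → v) → ¬v) = 1/6 → 1 = 1
¬((u → v) → ¬v) → (v → ¬((u → v) → ¬v)) = 1 → 1 = 1
and checking the remaining 48 assignments likewise gives ≥ 1 in every case.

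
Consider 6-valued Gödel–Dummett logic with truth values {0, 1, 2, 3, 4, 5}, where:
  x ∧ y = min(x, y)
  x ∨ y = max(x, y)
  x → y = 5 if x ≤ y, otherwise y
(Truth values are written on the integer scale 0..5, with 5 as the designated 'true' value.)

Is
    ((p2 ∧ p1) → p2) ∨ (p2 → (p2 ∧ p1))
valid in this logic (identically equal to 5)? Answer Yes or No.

At p1 = 2, p2 = 4, for instance:
p2 ∧ p1 = 4 ∧ 2 = 2
(p2 ∧ p1) → p2 = 2 → 4 = 5
p2 → (p2 ∧ p1) = 4 → 2 = 2
((p2 ∧ p1) → p2) ∨ (p2 → (p2 ∧ p1)) = 5 ∨ 2 = 5
and checking the remaining 35 assignments likewise gives ≥ 5 in every case.

Yes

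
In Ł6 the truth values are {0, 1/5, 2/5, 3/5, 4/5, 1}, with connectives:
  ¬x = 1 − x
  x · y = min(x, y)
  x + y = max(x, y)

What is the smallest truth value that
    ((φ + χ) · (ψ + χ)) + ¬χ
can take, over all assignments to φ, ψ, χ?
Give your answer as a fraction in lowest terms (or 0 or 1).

Take φ = 0, ψ = 0, χ = 2/5:
φ + χ = 0 + 2/5 = 2/5
ψ + χ = 0 + 2/5 = 2/5
(φ + χ) · (ψ + χ) = 2/5 · 2/5 = 2/5
¬χ = ¬2/5 = 3/5
((φ + χ) · (ψ + χ)) + ¬χ = 2/5 + 3/5 = 3/5
No assignment yields a value below 3/5, so this is the minimum.

3/5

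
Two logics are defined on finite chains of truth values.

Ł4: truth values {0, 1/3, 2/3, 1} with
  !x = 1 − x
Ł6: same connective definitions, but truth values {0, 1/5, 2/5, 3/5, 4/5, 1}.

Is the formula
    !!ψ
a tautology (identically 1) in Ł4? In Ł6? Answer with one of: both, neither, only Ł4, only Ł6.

In Ł4: at ψ = 0 the value is 0 — not a tautology.
In Ł6: at ψ = 0 the value is 0 — not a tautology.

neither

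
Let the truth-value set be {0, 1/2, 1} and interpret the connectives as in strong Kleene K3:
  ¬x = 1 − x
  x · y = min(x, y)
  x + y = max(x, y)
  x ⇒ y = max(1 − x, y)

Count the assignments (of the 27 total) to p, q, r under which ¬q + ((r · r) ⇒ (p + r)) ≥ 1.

value 1: 23 assignments (counts)
value 1/2: 4 assignments
So 23 of the 27 assignments meet the threshold.

23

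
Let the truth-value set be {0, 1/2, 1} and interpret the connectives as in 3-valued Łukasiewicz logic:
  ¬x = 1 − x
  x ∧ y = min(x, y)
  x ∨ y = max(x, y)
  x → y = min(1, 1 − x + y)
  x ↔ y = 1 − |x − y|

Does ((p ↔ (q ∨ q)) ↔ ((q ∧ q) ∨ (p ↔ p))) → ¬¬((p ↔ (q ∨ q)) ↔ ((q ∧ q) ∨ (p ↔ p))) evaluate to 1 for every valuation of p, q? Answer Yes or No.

p = 0, q = 0 ↦ 1
p = 0, q = 1/2 ↦ 1
p = 0, q = 1 ↦ 1
p = 1/2, q = 0 ↦ 1
p = 1/2, q = 1/2 ↦ 1
p = 1/2, q = 1 ↦ 1
p = 1, q = 0 ↦ 1
p = 1, q = 1/2 ↦ 1
p = 1, q = 1 ↦ 1
Every assignment gives a value ≥ 1.

Yes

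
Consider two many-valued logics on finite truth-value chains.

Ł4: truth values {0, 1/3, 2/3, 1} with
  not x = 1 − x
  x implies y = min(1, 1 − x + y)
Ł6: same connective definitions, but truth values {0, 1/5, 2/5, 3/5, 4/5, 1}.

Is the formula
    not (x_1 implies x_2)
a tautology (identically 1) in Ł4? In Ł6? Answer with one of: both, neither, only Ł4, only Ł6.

In Ł4: at x_1 = 0, x_2 = 0 the value is 0 — not a tautology.
In Ł6: at x_1 = 0, x_2 = 0 the value is 0 — not a tautology.

neither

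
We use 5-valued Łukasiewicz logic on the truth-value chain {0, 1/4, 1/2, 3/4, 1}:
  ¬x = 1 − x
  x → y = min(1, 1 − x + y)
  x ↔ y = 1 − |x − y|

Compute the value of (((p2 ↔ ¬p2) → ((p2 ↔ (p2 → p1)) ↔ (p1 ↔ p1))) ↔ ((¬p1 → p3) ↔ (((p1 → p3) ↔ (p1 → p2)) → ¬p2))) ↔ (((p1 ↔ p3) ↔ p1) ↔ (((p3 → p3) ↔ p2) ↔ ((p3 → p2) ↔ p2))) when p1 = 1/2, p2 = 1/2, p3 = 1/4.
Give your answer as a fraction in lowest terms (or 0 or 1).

3/4

¬p2 = ¬1/2 = 1/2
p2 ↔ ¬p2 = 1/2 ↔ 1/2 = 1
p2 → p1 = 1/2 → 1/2 = 1
p2 ↔ (p2 → p1) = 1/2 ↔ 1 = 1/2
p1 ↔ p1 = 1/2 ↔ 1/2 = 1
(p2 ↔ (p2 → p1)) ↔ (p1 ↔ p1) = 1/2 ↔ 1 = 1/2
(p2 ↔ ¬p2) → ((p2 ↔ (p2 → p1)) ↔ (p1 ↔ p1)) = 1 → 1/2 = 1/2
¬p1 = ¬1/2 = 1/2
¬p1 → p3 = 1/2 → 1/4 = 3/4
p1 → p3 = 1/2 → 1/4 = 3/4
p1 → p2 = 1/2 → 1/2 = 1
(p1 → p3) ↔ (p1 → p2) = 3/4 ↔ 1 = 3/4
¬p2 = ¬1/2 = 1/2
((p1 → p3) ↔ (p1 → p2)) → ¬p2 = 3/4 → 1/2 = 3/4
(¬p1 → p3) ↔ (((p1 → p3) ↔ (p1 → p2)) → ¬p2) = 3/4 ↔ 3/4 = 1
((p2 ↔ ¬p2) → ((p2 ↔ (p2 → p1)) ↔ (p1 ↔ p1))) ↔ ((¬p1 → p3) ↔ (((p1 → p3) ↔ (p1 → p2)) → ¬p2)) = 1/2 ↔ 1 = 1/2
p1 ↔ p3 = 1/2 ↔ 1/4 = 3/4
(p1 ↔ p3) ↔ p1 = 3/4 ↔ 1/2 = 3/4
p3 → p3 = 1/4 → 1/4 = 1
(p3 → p3) ↔ p2 = 1 ↔ 1/2 = 1/2
p3 → p2 = 1/4 → 1/2 = 1
(p3 → p2) ↔ p2 = 1 ↔ 1/2 = 1/2
((p3 → p3) ↔ p2) ↔ ((p3 → p2) ↔ p2) = 1/2 ↔ 1/2 = 1
((p1 ↔ p3) ↔ p1) ↔ (((p3 → p3) ↔ p2) ↔ ((p3 → p2) ↔ p2)) = 3/4 ↔ 1 = 3/4
(((p2 ↔ ¬p2) → ((p2 ↔ (p2 → p1)) ↔ (p1 ↔ p1))) ↔ ((¬p1 → p3) ↔ (((p1 → p3) ↔ (p1 → p2)) → ¬p2))) ↔ (((p1 ↔ p3) ↔ p1) ↔ (((p3 → p3) ↔ p2) ↔ ((p3 → p2) ↔ p2))) = 1/2 ↔ 3/4 = 3/4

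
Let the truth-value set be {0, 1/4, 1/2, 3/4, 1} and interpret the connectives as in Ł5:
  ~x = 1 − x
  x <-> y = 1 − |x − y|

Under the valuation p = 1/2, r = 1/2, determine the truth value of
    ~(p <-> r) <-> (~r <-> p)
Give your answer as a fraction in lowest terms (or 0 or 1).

p <-> r = 1/2 <-> 1/2 = 1
~(p <-> r) = ~1 = 0
~r = ~1/2 = 1/2
~r <-> p = 1/2 <-> 1/2 = 1
~(p <-> r) <-> (~r <-> p) = 0 <-> 1 = 0

0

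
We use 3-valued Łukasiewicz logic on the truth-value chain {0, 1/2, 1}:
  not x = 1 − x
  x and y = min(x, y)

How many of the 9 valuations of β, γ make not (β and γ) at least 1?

β = 0, γ = 0 ↦ 1  ≥
β = 0, γ = 1/2 ↦ 1  ≥
β = 0, γ = 1 ↦ 1  ≥
β = 1/2, γ = 0 ↦ 1  ≥
β = 1/2, γ = 1/2 ↦ 1/2  <
β = 1/2, γ = 1 ↦ 1/2  <
β = 1, γ = 0 ↦ 1  ≥
β = 1, γ = 1/2 ↦ 1/2  <
β = 1, γ = 1 ↦ 0  <
So 5 of the 9 assignments meet the threshold.

5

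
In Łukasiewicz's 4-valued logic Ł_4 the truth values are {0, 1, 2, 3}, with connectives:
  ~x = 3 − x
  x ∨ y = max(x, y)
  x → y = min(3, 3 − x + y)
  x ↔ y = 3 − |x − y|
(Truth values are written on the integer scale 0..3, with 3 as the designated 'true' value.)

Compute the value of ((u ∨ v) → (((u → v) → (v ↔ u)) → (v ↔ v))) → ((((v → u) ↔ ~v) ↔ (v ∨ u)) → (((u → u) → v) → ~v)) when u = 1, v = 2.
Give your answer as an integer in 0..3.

2

u ∨ v = 1 ∨ 2 = 2
u → v = 1 → 2 = 3
v ↔ u = 2 ↔ 1 = 2
(u → v) → (v ↔ u) = 3 → 2 = 2
v ↔ v = 2 ↔ 2 = 3
((u → v) → (v ↔ u)) → (v ↔ v) = 2 → 3 = 3
(u ∨ v) → (((u → v) → (v ↔ u)) → (v ↔ v)) = 2 → 3 = 3
v → u = 2 → 1 = 2
~v = ~2 = 1
(v → u) ↔ ~v = 2 ↔ 1 = 2
v ∨ u = 2 ∨ 1 = 2
((v → u) ↔ ~v) ↔ (v ∨ u) = 2 ↔ 2 = 3
u → u = 1 → 1 = 3
(u → u) → v = 3 → 2 = 2
~v = ~2 = 1
((u → u) → v) → ~v = 2 → 1 = 2
(((v → u) ↔ ~v) ↔ (v ∨ u)) → (((u → u) → v) → ~v) = 3 → 2 = 2
((u ∨ v) → (((u → v) → (v ↔ u)) → (v ↔ v))) → ((((v → u) ↔ ~v) ↔ (v ∨ u)) → (((u → u) → v) → ~v)) = 3 → 2 = 2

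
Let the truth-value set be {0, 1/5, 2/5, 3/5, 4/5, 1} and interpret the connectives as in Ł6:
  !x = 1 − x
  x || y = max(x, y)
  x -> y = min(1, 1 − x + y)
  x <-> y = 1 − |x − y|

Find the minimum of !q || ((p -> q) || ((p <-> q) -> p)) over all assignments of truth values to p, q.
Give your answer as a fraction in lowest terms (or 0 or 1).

4/5

Take p = 2/5, q = 1/5:
!q = !1/5 = 4/5
p -> q = 2/5 -> 1/5 = 4/5
p <-> q = 2/5 <-> 1/5 = 4/5
(p <-> q) -> p = 4/5 -> 2/5 = 3/5
(p -> q) || ((p <-> q) -> p) = 4/5 || 3/5 = 4/5
!q || ((p -> q) || ((p <-> q) -> p)) = 4/5 || 4/5 = 4/5
No assignment yields a value below 4/5, so this is the minimum.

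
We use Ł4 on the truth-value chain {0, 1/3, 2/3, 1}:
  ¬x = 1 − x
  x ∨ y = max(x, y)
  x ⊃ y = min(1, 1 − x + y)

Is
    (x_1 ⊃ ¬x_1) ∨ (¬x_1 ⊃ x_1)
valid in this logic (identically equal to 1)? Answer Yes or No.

x_1 = 0 ↦ 1
x_1 = 1/3 ↦ 1
x_1 = 2/3 ↦ 1
x_1 = 1 ↦ 1
Every assignment gives a value ≥ 1.

Yes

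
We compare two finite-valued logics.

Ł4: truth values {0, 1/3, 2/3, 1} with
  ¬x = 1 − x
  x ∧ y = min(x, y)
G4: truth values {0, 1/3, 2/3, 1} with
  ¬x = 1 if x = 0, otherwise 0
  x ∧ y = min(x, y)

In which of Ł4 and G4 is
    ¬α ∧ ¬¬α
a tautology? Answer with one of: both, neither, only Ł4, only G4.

neither

In Ł4: at α = 0 the value is 0 — not a tautology.
In G4: at α = 0 the value is 0 — not a tautology.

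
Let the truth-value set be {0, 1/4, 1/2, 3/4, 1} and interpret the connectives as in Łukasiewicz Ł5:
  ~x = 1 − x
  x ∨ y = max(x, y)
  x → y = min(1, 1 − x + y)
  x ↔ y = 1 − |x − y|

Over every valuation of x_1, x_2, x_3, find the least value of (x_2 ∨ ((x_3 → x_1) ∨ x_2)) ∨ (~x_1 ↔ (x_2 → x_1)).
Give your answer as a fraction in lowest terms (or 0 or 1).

1/2

Take x_1 = 0, x_2 = 1/2, x_3 = 1/2:
x_3 → x_1 = 1/2 → 0 = 1/2
(x_3 → x_1) ∨ x_2 = 1/2 ∨ 1/2 = 1/2
x_2 ∨ ((x_3 → x_1) ∨ x_2) = 1/2 ∨ 1/2 = 1/2
~x_1 = ~0 = 1
x_2 → x_1 = 1/2 → 0 = 1/2
~x_1 ↔ (x_2 → x_1) = 1 ↔ 1/2 = 1/2
(x_2 ∨ ((x_3 → x_1) ∨ x_2)) ∨ (~x_1 ↔ (x_2 → x_1)) = 1/2 ∨ 1/2 = 1/2
No assignment yields a value below 1/2, so this is the minimum.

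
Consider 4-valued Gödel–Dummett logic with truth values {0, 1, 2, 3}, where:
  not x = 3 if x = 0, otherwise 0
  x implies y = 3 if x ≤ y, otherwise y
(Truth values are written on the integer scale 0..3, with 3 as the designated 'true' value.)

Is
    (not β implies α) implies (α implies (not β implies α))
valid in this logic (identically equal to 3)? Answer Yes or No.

α = 0, β = 0 ↦ 3
α = 0, β = 1 ↦ 3
α = 0, β = 2 ↦ 3
α = 0, β = 3 ↦ 3
α = 1, β = 0 ↦ 3
α = 1, β = 1 ↦ 3
α = 1, β = 2 ↦ 3
α = 1, β = 3 ↦ 3
α = 2, β = 0 ↦ 3
α = 2, β = 1 ↦ 3
α = 2, β = 2 ↦ 3
α = 2, β = 3 ↦ 3
α = 3, β = 0 ↦ 3
α = 3, β = 1 ↦ 3
α = 3, β = 2 ↦ 3
α = 3, β = 3 ↦ 3
Every assignment gives a value ≥ 3.

Yes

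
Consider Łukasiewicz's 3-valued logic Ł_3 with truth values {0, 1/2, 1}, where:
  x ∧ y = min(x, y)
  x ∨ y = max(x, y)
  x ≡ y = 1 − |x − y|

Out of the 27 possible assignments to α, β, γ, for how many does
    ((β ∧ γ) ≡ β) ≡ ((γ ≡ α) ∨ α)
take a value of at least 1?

11

value 1: 11 assignments (counts)
value 1/2: 11 assignments
value 0: 5 assignments
So 11 of the 27 assignments meet the threshold.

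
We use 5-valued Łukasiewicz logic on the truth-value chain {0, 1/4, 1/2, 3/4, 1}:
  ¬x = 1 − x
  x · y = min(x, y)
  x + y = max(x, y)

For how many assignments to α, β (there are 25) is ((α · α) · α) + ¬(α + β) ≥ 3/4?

value 1: 6 assignments (counts)
value 3/4: 8 assignments (counts)
value 1/2: 7 assignments
value 1/4: 3 assignments
value 0: 1 assignment
So 14 of the 25 assignments meet the threshold.

14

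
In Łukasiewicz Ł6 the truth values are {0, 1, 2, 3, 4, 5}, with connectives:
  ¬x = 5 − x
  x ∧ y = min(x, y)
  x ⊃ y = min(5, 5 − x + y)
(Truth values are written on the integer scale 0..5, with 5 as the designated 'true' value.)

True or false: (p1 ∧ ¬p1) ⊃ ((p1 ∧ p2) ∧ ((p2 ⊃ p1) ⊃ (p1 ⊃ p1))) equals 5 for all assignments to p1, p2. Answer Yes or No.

No

Counterexample: take p1 = 1, p2 = 0.
¬p1 = ¬1 = 4
p1 ∧ ¬p1 = 1 ∧ 4 = 1
p1 ∧ p2 = 1 ∧ 0 = 0
p2 ⊃ p1 = 0 ⊃ 1 = 5
p1 ⊃ p1 = 1 ⊃ 1 = 5
(p2 ⊃ p1) ⊃ (p1 ⊃ p1) = 5 ⊃ 5 = 5
(p1 ∧ p2) ∧ ((p2 ⊃ p1) ⊃ (p1 ⊃ p1)) = 0 ∧ 5 = 0
(p1 ∧ ¬p1) ⊃ ((p1 ∧ p2) ∧ ((p2 ⊃ p1) ⊃ (p1 ⊃ p1))) = 1 ⊃ 0 = 4
This gives 4 ≠ 5.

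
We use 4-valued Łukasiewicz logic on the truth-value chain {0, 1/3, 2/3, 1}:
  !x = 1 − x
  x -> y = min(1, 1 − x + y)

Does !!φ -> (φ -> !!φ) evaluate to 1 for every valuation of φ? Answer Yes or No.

φ = 0 ↦ 1
φ = 1/3 ↦ 1
φ = 2/3 ↦ 1
φ = 1 ↦ 1
Every assignment gives a value ≥ 1.

Yes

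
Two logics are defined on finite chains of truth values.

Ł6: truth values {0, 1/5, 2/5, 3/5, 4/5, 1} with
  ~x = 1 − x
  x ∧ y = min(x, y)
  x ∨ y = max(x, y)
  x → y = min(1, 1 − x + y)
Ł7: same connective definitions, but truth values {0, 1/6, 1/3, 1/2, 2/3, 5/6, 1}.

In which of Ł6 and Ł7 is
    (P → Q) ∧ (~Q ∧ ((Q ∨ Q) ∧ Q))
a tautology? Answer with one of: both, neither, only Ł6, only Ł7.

neither

In Ł6: at P = 0, Q = 0 the value is 0 — not a tautology.
In Ł7: at P = 0, Q = 0 the value is 0 — not a tautology.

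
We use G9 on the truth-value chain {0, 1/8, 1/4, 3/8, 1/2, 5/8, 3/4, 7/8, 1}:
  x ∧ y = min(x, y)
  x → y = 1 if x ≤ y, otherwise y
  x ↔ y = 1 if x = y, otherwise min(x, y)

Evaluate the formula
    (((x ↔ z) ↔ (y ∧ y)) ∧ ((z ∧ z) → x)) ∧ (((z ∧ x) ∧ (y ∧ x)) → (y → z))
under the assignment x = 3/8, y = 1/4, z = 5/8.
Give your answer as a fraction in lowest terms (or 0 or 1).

x ↔ z = 3/8 ↔ 5/8 = 3/8
y ∧ y = 1/4 ∧ 1/4 = 1/4
(x ↔ z) ↔ (y ∧ y) = 3/8 ↔ 1/4 = 1/4
z ∧ z = 5/8 ∧ 5/8 = 5/8
(z ∧ z) → x = 5/8 → 3/8 = 3/8
((x ↔ z) ↔ (y ∧ y)) ∧ ((z ∧ z) → x) = 1/4 ∧ 3/8 = 1/4
z ∧ x = 5/8 ∧ 3/8 = 3/8
y ∧ x = 1/4 ∧ 3/8 = 1/4
(z ∧ x) ∧ (y ∧ x) = 3/8 ∧ 1/4 = 1/4
y → z = 1/4 → 5/8 = 1
((z ∧ x) ∧ (y ∧ x)) → (y → z) = 1/4 → 1 = 1
(((x ↔ z) ↔ (y ∧ y)) ∧ ((z ∧ z) → x)) ∧ (((z ∧ x) ∧ (y ∧ x)) → (y → z)) = 1/4 ∧ 1 = 1/4

1/4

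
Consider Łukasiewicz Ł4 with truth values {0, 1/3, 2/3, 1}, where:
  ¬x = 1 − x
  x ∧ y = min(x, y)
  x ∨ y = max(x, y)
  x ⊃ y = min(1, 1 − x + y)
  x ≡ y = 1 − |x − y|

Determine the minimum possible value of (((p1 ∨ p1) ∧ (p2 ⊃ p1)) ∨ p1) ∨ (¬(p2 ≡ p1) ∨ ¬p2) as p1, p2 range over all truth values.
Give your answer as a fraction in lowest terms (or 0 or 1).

Take p1 = 1/3, p2 = 2/3:
p1 ∨ p1 = 1/3 ∨ 1/3 = 1/3
p2 ⊃ p1 = 2/3 ⊃ 1/3 = 2/3
(p1 ∨ p1) ∧ (p2 ⊃ p1) = 1/3 ∧ 2/3 = 1/3
((p1 ∨ p1) ∧ (p2 ⊃ p1)) ∨ p1 = 1/3 ∨ 1/3 = 1/3
p2 ≡ p1 = 2/3 ≡ 1/3 = 2/3
¬(p2 ≡ p1) = ¬2/3 = 1/3
¬p2 = ¬2/3 = 1/3
¬(p2 ≡ p1) ∨ ¬p2 = 1/3 ∨ 1/3 = 1/3
(((p1 ∨ p1) ∧ (p2 ⊃ p1)) ∨ p1) ∨ (¬(p2 ≡ p1) ∨ ¬p2) = 1/3 ∨ 1/3 = 1/3
No assignment yields a value below 1/3, so this is the minimum.

1/3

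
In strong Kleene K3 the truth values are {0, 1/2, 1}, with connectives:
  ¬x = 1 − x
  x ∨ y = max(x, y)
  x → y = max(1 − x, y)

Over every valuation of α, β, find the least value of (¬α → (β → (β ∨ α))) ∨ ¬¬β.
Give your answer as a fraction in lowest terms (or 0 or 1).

Take α = 0, β = 1/2:
¬α = ¬0 = 1
β ∨ α = 1/2 ∨ 0 = 1/2
β → (β ∨ α) = 1/2 → 1/2 = 1/2
¬α → (β → (β ∨ α)) = 1 → 1/2 = 1/2
¬β = ¬1/2 = 1/2
¬¬β = ¬1/2 = 1/2
(¬α → (β → (β ∨ α))) ∨ ¬¬β = 1/2 ∨ 1/2 = 1/2
No assignment yields a value below 1/2, so this is the minimum.

1/2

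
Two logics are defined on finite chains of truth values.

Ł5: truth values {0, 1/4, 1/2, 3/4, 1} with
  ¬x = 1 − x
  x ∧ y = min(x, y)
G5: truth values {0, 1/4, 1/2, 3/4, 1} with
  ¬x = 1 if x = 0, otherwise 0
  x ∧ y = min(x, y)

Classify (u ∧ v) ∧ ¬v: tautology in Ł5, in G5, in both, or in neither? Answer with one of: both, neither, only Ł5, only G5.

In Ł5: at u = 0, v = 0 the value is 0 — not a tautology.
In G5: at u = 0, v = 0 the value is 0 — not a tautology.

neither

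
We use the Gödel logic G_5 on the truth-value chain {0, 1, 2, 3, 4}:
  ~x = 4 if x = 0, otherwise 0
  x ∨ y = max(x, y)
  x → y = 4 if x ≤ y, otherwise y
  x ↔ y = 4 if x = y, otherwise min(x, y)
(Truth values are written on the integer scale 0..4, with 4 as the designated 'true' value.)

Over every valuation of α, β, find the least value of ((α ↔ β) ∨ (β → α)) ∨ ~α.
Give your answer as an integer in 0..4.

Take α = 1, β = 2:
α ↔ β = 1 ↔ 2 = 1
β → α = 2 → 1 = 1
(α ↔ β) ∨ (β → α) = 1 ∨ 1 = 1
~α = ~1 = 0
((α ↔ β) ∨ (β → α)) ∨ ~α = 1 ∨ 0 = 1
No assignment yields a value below 1, so this is the minimum.

1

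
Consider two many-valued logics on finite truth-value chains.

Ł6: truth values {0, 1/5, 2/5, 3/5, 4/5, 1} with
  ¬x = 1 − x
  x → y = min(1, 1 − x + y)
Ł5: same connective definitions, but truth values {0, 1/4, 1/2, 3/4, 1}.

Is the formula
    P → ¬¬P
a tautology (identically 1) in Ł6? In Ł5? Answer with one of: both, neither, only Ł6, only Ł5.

In Ł6: every assignment gives 1 — tautology.
In Ł5: every assignment gives 1 — tautology.

both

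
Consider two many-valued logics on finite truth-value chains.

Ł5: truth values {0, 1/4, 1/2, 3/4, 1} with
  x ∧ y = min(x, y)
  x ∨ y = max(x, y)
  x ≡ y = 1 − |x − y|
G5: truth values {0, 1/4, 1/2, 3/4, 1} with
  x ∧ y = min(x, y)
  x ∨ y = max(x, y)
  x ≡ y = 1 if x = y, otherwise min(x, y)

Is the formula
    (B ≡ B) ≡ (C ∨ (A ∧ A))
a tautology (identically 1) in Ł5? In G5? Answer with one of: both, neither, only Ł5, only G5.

neither

In Ł5: at A = 0, B = 0, C = 0 the value is 0 — not a tautology.
In G5: at A = 0, B = 0, C = 0 the value is 0 — not a tautology.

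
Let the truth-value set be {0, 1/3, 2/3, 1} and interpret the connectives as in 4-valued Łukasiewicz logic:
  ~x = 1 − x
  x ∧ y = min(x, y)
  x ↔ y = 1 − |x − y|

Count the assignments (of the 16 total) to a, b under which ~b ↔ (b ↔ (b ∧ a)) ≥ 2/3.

a = 0, b = 0 ↦ 1  ≥
a = 0, b = 1/3 ↦ 1  ≥
a = 0, b = 2/3 ↦ 1  ≥
a = 0, b = 1 ↦ 1  ≥
a = 1/3, b = 0 ↦ 1  ≥
a = 1/3, b = 1/3 ↦ 2/3  ≥
a = 1/3, b = 2/3 ↦ 2/3  ≥
a = 1/3, b = 1 ↦ 2/3  ≥
a = 2/3, b = 0 ↦ 1  ≥
a = 2/3, b = 1/3 ↦ 2/3  ≥
a = 2/3, b = 2/3 ↦ 1/3  <
a = 2/3, b = 1 ↦ 1/3  <
a = 1, b = 0 ↦ 1  ≥
a = 1, b = 1/3 ↦ 2/3  ≥
a = 1, b = 2/3 ↦ 1/3  <
a = 1, b = 1 ↦ 0  <
So 12 of the 16 assignments meet the threshold.

12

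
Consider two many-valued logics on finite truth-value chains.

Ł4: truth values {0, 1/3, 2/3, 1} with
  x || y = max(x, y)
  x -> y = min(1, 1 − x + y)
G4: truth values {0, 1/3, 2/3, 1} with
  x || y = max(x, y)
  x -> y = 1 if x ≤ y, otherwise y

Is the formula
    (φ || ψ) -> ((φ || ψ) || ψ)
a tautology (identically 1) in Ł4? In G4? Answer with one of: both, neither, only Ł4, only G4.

In Ł4: every assignment gives 1 — tautology.
In G4: every assignment gives 1 — tautology.

both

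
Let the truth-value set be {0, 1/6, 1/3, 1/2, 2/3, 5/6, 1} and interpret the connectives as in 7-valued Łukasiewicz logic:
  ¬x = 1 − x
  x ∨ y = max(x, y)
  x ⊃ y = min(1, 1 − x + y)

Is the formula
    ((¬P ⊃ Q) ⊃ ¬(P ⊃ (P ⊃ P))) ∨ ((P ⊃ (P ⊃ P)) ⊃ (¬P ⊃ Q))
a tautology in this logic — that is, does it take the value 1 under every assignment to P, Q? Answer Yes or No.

Counterexample: take P = 0, Q = 1/6.
¬P = ¬0 = 1
¬P ⊃ Q = 1 ⊃ 1/6 = 1/6
P ⊃ P = 0 ⊃ 0 = 1
P ⊃ (P ⊃ P) = 0 ⊃ 1 = 1
¬(P ⊃ (P ⊃ P)) = ¬1 = 0
(¬P ⊃ Q) ⊃ ¬(P ⊃ (P ⊃ P)) = 1/6 ⊃ 0 = 5/6
P ⊃ P = 0 ⊃ 0 = 1
P ⊃ (P ⊃ P) = 0 ⊃ 1 = 1
¬P = ¬0 = 1
¬P ⊃ Q = 1 ⊃ 1/6 = 1/6
(P ⊃ (P ⊃ P)) ⊃ (¬P ⊃ Q) = 1 ⊃ 1/6 = 1/6
((¬P ⊃ Q) ⊃ ¬(P ⊃ (P ⊃ P))) ∨ ((P ⊃ (P ⊃ P)) ⊃ (¬P ⊃ Q)) = 5/6 ∨ 1/6 = 5/6
This gives 5/6 ≠ 1.

No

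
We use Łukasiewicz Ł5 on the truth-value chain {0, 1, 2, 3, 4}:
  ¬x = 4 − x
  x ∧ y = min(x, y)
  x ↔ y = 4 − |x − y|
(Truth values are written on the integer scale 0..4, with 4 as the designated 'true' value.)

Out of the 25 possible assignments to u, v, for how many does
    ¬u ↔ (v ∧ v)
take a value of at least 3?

13

value 4: 5 assignments (counts)
value 3: 8 assignments (counts)
value 2: 6 assignments
value 1: 4 assignments
value 0: 2 assignments
So 13 of the 25 assignments meet the threshold.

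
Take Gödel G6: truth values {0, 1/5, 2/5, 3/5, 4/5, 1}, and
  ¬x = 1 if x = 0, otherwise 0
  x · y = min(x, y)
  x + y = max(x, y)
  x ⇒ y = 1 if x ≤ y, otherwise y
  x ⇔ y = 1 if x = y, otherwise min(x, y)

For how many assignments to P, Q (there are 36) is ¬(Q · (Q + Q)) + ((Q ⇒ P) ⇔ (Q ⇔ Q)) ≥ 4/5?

value 1: 21 assignments (counts)
value 4/5: 1 assignment (counts)
value 3/5: 2 assignments
value 2/5: 3 assignments
value 1/5: 4 assignments
value 0: 5 assignments
So 22 of the 36 assignments meet the threshold.

22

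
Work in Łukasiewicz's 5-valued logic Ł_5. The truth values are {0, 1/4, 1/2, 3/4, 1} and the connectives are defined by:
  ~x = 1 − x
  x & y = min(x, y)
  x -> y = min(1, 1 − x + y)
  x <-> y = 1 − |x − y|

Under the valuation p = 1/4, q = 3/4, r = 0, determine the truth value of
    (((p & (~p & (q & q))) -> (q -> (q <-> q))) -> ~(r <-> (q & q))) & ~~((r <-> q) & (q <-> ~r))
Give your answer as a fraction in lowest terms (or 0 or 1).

1/4

~p = ~1/4 = 3/4
q & q = 3/4 & 3/4 = 3/4
~p & (q & q) = 3/4 & 3/4 = 3/4
p & (~p & (q & q)) = 1/4 & 3/4 = 1/4
q <-> q = 3/4 <-> 3/4 = 1
q -> (q <-> q) = 3/4 -> 1 = 1
(p & (~p & (q & q))) -> (q -> (q <-> q)) = 1/4 -> 1 = 1
q & q = 3/4 & 3/4 = 3/4
r <-> (q & q) = 0 <-> 3/4 = 1/4
~(r <-> (q & q)) = ~1/4 = 3/4
((p & (~p & (q & q))) -> (q -> (q <-> q))) -> ~(r <-> (q & q)) = 1 -> 3/4 = 3/4
r <-> q = 0 <-> 3/4 = 1/4
~r = ~0 = 1
q <-> ~r = 3/4 <-> 1 = 3/4
(r <-> q) & (q <-> ~r) = 1/4 & 3/4 = 1/4
~((r <-> q) & (q <-> ~r)) = ~1/4 = 3/4
~~((r <-> q) & (q <-> ~r)) = ~3/4 = 1/4
(((p & (~p & (q & q))) -> (q -> (q <-> q))) -> ~(r <-> (q & q))) & ~~((r <-> q) & (q <-> ~r)) = 3/4 & 1/4 = 1/4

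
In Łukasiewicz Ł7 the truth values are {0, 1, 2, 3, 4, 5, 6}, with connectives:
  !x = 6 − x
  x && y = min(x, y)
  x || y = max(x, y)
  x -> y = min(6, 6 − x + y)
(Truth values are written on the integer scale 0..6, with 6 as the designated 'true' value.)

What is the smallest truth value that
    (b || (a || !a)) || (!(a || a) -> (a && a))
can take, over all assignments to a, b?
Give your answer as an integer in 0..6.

Take a = 2, b = 0:
!a = !2 = 4
a || !a = 2 || 4 = 4
b || (a || !a) = 0 || 4 = 4
a || a = 2 || 2 = 2
!(a || a) = !2 = 4
a && a = 2 && 2 = 2
!(a || a) -> (a && a) = 4 -> 2 = 4
(b || (a || !a)) || (!(a || a) -> (a && a)) = 4 || 4 = 4
No assignment yields a value below 4, so this is the minimum.

4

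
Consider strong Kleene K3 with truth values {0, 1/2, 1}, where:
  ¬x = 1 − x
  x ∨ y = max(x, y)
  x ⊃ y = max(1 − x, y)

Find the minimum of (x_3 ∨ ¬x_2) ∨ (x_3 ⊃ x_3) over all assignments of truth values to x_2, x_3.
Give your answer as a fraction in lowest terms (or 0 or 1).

Take x_2 = 1/2, x_3 = 1/2:
¬x_2 = ¬1/2 = 1/2
x_3 ∨ ¬x_2 = 1/2 ∨ 1/2 = 1/2
x_3 ⊃ x_3 = 1/2 ⊃ 1/2 = 1/2
(x_3 ∨ ¬x_2) ∨ (x_3 ⊃ x_3) = 1/2 ∨ 1/2 = 1/2
No assignment yields a value below 1/2, so this is the minimum.

1/2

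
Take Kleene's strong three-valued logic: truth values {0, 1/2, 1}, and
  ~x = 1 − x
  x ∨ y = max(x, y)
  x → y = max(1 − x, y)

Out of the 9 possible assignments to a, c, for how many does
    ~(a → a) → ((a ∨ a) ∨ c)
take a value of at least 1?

7

a = 0, c = 0 ↦ 1  ≥
a = 0, c = 1/2 ↦ 1  ≥
a = 0, c = 1 ↦ 1  ≥
a = 1/2, c = 0 ↦ 1/2  <
a = 1/2, c = 1/2 ↦ 1/2  <
a = 1/2, c = 1 ↦ 1  ≥
a = 1, c = 0 ↦ 1  ≥
a = 1, c = 1/2 ↦ 1  ≥
a = 1, c = 1 ↦ 1  ≥
So 7 of the 9 assignments meet the threshold.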